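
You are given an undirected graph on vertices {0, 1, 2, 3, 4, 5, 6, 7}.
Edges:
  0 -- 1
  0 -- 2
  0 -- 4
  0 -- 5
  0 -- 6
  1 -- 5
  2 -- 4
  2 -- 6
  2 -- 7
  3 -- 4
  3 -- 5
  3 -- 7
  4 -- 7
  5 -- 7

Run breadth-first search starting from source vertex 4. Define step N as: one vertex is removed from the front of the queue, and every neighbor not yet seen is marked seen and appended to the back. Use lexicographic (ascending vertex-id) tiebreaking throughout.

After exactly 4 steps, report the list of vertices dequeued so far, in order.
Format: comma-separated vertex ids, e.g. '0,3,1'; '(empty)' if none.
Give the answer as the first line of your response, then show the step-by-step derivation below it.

4,0,2,3

step 1: dequeue 4; queue=[0,2,3,7]; order=4
step 2: dequeue 0; queue=[2,3,7,1,5,6]; order=4,0
step 3: dequeue 2; queue=[3,7,1,5,6]; order=4,0,2
step 4: dequeue 3; queue=[7,1,5,6]; order=4,0,2,3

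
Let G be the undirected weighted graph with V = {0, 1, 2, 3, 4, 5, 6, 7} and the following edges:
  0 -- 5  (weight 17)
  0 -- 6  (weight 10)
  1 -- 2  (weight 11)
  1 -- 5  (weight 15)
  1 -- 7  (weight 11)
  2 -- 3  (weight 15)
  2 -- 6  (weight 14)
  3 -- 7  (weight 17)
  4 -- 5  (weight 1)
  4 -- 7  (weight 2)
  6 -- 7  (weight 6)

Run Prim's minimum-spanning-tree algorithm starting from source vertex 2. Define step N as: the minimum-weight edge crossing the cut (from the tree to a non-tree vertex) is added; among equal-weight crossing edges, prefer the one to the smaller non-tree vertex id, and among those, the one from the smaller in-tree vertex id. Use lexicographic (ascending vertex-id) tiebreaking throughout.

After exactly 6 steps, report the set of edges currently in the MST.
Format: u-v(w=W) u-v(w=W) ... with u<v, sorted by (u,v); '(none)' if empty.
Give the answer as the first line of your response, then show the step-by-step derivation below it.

0-6(w=10) 1-2(w=11) 1-7(w=11) 4-5(w=1) 4-7(w=2) 6-7(w=6)

step 1: add edge 1-2 (w=11); MST = {1-2(w=11)}
step 2: add edge 1-7 (w=11); MST = {1-2(w=11) 1-7(w=11)}
step 3: add edge 4-7 (w=2); MST = {1-2(w=11) 1-7(w=11) 4-7(w=2)}
step 4: add edge 4-5 (w=1); MST = {1-2(w=11) 1-7(w=11) 4-5(w=1) 4-7(w=2)}
step 5: add edge 6-7 (w=6); MST = {1-2(w=11) 1-7(w=11) 4-5(w=1) 4-7(w=2) 6-7(w=6)}
step 6: add edge 0-6 (w=10); MST = {0-6(w=10) 1-2(w=11) 1-7(w=11) 4-5(w=1) 4-7(w=2) 6-7(w=6)}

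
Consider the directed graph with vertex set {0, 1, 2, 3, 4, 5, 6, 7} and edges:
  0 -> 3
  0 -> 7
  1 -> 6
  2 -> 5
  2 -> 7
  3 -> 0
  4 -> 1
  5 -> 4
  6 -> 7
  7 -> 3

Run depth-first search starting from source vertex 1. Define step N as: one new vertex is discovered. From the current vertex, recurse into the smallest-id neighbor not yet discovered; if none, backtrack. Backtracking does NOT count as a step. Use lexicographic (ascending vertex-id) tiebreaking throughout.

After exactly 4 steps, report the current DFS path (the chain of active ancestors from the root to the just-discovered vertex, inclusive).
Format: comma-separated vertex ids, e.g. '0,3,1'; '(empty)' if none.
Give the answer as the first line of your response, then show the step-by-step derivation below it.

1,6,7,3

step 1: discover 1; path=1; order=1
step 2: discover 6; path=1>6; order=1,6
step 3: discover 7; path=1>6>7; order=1,6,7
step 4: discover 3; path=1>6>7>3; order=1,6,7,3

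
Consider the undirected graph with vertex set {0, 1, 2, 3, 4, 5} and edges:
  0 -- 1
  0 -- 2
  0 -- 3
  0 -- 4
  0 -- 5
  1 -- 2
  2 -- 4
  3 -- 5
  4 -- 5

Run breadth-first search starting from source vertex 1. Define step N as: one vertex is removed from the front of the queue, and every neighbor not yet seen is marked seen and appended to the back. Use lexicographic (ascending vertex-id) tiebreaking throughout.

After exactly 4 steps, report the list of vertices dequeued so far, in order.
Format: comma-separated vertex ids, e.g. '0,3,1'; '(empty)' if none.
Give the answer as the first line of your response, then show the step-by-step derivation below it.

1,0,2,3

step 1: dequeue 1; queue=[0,2]; order=1
step 2: dequeue 0; queue=[2,3,4,5]; order=1,0
step 3: dequeue 2; queue=[3,4,5]; order=1,0,2
step 4: dequeue 3; queue=[4,5]; order=1,0,2,3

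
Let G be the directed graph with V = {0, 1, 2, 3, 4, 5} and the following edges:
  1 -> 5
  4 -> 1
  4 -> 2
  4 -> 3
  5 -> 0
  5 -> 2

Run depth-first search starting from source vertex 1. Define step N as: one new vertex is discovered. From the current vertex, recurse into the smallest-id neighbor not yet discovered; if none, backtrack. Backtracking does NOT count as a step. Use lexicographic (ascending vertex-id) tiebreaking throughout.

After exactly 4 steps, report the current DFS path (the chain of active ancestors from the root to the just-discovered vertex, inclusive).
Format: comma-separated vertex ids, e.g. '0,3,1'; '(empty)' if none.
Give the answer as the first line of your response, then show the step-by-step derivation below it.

1,5,2

step 1: discover 1; path=1; order=1
step 2: discover 5; path=1>5; order=1,5
step 3: discover 0; path=1>5>0; order=1,5,0
step 4: discover 2; path=1>5>2; order=1,5,0,2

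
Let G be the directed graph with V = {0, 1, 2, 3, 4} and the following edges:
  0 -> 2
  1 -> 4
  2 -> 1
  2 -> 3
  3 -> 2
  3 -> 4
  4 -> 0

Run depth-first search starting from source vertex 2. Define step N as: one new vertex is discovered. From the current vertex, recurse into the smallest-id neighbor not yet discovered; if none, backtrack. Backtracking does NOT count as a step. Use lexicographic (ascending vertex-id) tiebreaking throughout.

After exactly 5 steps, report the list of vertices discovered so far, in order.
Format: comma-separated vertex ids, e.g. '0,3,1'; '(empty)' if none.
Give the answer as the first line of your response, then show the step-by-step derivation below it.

2,1,4,0,3

step 1: discover 2; path=2; order=2
step 2: discover 1; path=2>1; order=2,1
step 3: discover 4; path=2>1>4; order=2,1,4
step 4: discover 0; path=2>1>4>0; order=2,1,4,0
step 5: discover 3; path=2>3; order=2,1,4,0,3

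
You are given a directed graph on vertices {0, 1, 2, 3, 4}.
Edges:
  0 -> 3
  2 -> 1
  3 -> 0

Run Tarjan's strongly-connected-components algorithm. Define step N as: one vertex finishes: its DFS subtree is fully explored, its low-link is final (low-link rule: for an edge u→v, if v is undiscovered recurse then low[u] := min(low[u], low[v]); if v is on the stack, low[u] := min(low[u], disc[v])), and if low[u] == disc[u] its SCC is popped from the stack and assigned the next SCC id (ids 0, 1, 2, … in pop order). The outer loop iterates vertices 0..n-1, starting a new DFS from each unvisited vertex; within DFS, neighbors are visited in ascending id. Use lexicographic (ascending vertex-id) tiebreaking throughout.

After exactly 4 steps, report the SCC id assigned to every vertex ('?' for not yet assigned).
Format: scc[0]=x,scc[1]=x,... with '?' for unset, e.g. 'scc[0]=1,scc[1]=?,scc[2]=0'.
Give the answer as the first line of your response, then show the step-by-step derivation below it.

scc[0]=0,scc[1]=1,scc[2]=2,scc[3]=0,scc[4]=?

step 1: low=(low[0]=0,low[1]=?,low[2]=?,low[3]=0,low[4]=?); scc=(scc[0]=?,scc[1]=?,scc[2]=?,scc[3]=?,scc[4]=?)
step 2: low=(low[0]=0,low[1]=?,low[2]=?,low[3]=0,low[4]=?); scc=(scc[0]=0,scc[1]=?,scc[2]=?,scc[3]=0,scc[4]=?)
step 3: low=(low[0]=0,low[1]=2,low[2]=?,low[3]=0,low[4]=?); scc=(scc[0]=0,scc[1]=1,scc[2]=?,scc[3]=0,scc[4]=?)
step 4: low=(low[0]=0,low[1]=2,low[2]=3,low[3]=0,low[4]=?); scc=(scc[0]=0,scc[1]=1,scc[2]=2,scc[3]=0,scc[4]=?)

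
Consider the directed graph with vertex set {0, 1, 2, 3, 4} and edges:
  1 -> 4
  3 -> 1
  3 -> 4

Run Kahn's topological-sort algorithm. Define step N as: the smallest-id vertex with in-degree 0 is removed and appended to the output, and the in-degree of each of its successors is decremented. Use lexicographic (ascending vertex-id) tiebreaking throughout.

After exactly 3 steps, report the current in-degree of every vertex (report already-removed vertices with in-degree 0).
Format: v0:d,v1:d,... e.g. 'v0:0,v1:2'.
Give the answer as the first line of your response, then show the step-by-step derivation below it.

v0:0,v1:0,v2:0,v3:0,v4:1

step 1: output 0; order=[0]; indeg=(0,1,0,0,2)
step 2: output 2; order=[0,2]; indeg=(0,1,0,0,2)
step 3: output 3; order=[0,2,3]; indeg=(0,0,0,0,1)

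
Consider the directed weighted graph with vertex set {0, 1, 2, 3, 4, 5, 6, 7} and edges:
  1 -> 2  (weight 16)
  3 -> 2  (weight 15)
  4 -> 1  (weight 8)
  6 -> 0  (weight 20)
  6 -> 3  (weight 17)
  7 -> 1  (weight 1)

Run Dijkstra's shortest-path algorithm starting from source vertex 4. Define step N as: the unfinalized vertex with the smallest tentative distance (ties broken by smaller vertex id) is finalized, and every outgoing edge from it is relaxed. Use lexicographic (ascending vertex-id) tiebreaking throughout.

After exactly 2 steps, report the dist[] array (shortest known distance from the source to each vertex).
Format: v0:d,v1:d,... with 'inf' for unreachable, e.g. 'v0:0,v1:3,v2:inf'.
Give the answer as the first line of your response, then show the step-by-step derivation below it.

v0:inf,v1:8,v2:24,v3:inf,v4:0,v5:inf,v6:inf,v7:inf

step 1: dist = v0:inf,v1:8,v2:inf,v3:inf,v4:0,v5:inf,v6:inf,v7:inf
step 2: dist = v0:inf,v1:8,v2:24,v3:inf,v4:0,v5:inf,v6:inf,v7:inf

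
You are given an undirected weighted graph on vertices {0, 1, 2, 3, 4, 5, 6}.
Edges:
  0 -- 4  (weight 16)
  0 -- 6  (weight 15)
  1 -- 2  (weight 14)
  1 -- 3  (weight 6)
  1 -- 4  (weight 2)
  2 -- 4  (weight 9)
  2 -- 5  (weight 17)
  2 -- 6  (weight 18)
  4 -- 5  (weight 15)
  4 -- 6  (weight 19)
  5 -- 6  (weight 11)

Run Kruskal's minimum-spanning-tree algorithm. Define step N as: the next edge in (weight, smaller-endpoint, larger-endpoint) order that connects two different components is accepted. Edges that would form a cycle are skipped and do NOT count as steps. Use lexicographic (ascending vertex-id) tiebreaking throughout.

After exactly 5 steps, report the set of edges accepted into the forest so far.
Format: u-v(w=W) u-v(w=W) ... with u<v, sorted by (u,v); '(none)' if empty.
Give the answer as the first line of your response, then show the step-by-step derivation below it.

0-6(w=15) 1-3(w=6) 1-4(w=2) 2-4(w=9) 5-6(w=11)

step 1: add edge 1-4 (w=2); MST = {1-4(w=2)}
step 2: add edge 1-3 (w=6); MST = {1-3(w=6) 1-4(w=2)}
step 3: add edge 2-4 (w=9); MST = {1-3(w=6) 1-4(w=2) 2-4(w=9)}
step 4: add edge 5-6 (w=11); MST = {1-3(w=6) 1-4(w=2) 2-4(w=9) 5-6(w=11)}
step 5: add edge 0-6 (w=15); MST = {0-6(w=15) 1-3(w=6) 1-4(w=2) 2-4(w=9) 5-6(w=11)}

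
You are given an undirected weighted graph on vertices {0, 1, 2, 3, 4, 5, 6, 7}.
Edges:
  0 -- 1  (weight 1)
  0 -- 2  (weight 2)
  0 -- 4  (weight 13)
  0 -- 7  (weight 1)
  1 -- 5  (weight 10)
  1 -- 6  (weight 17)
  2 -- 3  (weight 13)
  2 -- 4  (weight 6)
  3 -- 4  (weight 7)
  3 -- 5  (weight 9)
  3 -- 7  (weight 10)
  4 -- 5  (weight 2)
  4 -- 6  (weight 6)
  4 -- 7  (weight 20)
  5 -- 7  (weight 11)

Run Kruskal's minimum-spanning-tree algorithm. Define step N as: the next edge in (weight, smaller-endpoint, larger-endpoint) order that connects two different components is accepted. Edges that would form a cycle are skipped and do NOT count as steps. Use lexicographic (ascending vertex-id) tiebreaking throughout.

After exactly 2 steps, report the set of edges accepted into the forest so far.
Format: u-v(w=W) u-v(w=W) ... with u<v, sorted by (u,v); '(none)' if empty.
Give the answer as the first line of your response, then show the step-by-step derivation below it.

0-1(w=1) 0-7(w=1)

step 1: add edge 0-1 (w=1); MST = {0-1(w=1)}
step 2: add edge 0-7 (w=1); MST = {0-1(w=1) 0-7(w=1)}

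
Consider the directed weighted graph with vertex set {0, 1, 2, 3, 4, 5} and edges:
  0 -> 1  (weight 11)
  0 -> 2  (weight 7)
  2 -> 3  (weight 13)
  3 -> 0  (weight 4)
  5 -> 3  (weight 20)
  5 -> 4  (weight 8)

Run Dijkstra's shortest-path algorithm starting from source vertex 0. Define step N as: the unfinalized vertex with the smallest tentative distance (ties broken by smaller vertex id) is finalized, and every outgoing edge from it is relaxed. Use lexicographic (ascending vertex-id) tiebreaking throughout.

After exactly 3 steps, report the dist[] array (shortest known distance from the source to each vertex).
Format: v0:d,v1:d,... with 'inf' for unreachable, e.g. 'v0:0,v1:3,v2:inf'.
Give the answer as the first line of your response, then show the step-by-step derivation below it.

v0:0,v1:11,v2:7,v3:20,v4:inf,v5:inf

step 1: dist = v0:0,v1:11,v2:7,v3:inf,v4:inf,v5:inf
step 2: dist = v0:0,v1:11,v2:7,v3:20,v4:inf,v5:inf
step 3: dist = v0:0,v1:11,v2:7,v3:20,v4:inf,v5:inf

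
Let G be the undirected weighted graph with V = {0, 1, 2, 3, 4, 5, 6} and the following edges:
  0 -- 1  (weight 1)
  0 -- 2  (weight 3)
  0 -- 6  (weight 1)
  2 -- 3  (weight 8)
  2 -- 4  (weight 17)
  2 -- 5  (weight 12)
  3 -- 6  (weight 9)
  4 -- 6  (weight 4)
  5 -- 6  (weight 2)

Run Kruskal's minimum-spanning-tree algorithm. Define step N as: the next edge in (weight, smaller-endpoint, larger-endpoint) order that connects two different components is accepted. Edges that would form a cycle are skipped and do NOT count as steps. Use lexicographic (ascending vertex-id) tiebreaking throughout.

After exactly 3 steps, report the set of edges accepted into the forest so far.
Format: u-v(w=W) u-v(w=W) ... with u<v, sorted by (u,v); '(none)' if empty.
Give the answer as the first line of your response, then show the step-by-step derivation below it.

0-1(w=1) 0-6(w=1) 5-6(w=2)

step 1: add edge 0-1 (w=1); MST = {0-1(w=1)}
step 2: add edge 0-6 (w=1); MST = {0-1(w=1) 0-6(w=1)}
step 3: add edge 5-6 (w=2); MST = {0-1(w=1) 0-6(w=1) 5-6(w=2)}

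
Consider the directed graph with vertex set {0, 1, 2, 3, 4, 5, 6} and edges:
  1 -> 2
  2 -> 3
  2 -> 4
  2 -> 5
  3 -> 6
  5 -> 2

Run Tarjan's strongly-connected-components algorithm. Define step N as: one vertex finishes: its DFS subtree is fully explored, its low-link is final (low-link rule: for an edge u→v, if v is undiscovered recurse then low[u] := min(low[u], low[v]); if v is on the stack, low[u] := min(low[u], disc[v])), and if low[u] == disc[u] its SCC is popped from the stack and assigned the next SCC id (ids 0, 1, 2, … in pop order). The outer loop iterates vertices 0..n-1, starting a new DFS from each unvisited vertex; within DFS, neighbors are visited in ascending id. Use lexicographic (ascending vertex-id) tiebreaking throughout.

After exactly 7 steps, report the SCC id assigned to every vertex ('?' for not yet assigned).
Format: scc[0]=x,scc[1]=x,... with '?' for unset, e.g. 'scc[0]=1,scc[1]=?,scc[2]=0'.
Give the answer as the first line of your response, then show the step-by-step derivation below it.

scc[0]=0,scc[1]=5,scc[2]=4,scc[3]=2,scc[4]=3,scc[5]=4,scc[6]=1

step 1: low=(low[0]=0,low[1]=?,low[2]=?,low[3]=?,low[4]=?,low[5]=?,low[6]=?); scc=(scc[0]=0,scc[1]=?,scc[2]=?,scc[3]=?,scc[4]=?,scc[5]=?,scc[6]=?)
step 2: low=(low[0]=0,low[1]=1,low[2]=2,low[3]=3,low[4]=?,low[5]=?,low[6]=4); scc=(scc[0]=0,scc[1]=?,scc[2]=?,scc[3]=?,scc[4]=?,scc[5]=?,scc[6]=1)
step 3: low=(low[0]=0,low[1]=1,low[2]=2,low[3]=3,low[4]=?,low[5]=?,low[6]=4); scc=(scc[0]=0,scc[1]=?,scc[2]=?,scc[3]=2,scc[4]=?,scc[5]=?,scc[6]=1)
step 4: low=(low[0]=0,low[1]=1,low[2]=2,low[3]=3,low[4]=5,low[5]=?,low[6]=4); scc=(scc[0]=0,scc[1]=?,scc[2]=?,scc[3]=2,scc[4]=3,scc[5]=?,scc[6]=1)
step 5: low=(low[0]=0,low[1]=1,low[2]=2,low[3]=3,low[4]=5,low[5]=2,low[6]=4); scc=(scc[0]=0,scc[1]=?,scc[2]=?,scc[3]=2,scc[4]=3,scc[5]=?,scc[6]=1)
step 6: low=(low[0]=0,low[1]=1,low[2]=2,low[3]=3,low[4]=5,low[5]=2,low[6]=4); scc=(scc[0]=0,scc[1]=?,scc[2]=4,scc[3]=2,scc[4]=3,scc[5]=4,scc[6]=1)
step 7: low=(low[0]=0,low[1]=1,low[2]=2,low[3]=3,low[4]=5,low[5]=2,low[6]=4); scc=(scc[0]=0,scc[1]=5,scc[2]=4,scc[3]=2,scc[4]=3,scc[5]=4,scc[6]=1)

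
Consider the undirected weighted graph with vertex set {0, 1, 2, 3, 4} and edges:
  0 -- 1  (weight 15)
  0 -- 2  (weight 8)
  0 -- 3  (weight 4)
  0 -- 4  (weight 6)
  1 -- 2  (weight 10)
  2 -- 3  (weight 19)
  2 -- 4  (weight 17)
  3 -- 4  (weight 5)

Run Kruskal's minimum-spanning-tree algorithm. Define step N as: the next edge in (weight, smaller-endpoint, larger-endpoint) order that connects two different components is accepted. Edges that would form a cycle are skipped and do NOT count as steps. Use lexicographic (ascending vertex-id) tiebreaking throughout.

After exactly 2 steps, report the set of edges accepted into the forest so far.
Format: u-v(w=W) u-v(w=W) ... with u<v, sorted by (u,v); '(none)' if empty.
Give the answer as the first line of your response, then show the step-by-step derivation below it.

0-3(w=4) 3-4(w=5)

step 1: add edge 0-3 (w=4); MST = {0-3(w=4)}
step 2: add edge 3-4 (w=5); MST = {0-3(w=4) 3-4(w=5)}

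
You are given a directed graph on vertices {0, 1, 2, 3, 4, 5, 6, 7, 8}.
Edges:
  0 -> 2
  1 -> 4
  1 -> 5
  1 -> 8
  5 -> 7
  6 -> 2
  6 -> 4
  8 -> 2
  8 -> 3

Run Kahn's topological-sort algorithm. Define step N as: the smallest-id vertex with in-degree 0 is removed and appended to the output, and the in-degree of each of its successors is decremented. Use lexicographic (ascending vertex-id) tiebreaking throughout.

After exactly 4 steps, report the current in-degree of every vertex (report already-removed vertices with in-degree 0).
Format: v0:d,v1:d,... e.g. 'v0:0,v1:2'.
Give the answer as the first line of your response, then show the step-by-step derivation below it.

v0:0,v1:0,v2:1,v3:1,v4:0,v5:0,v6:0,v7:0,v8:0

step 1: output 0; order=[0]; indeg=(0,0,2,1,2,1,0,1,1)
step 2: output 1; order=[0,1]; indeg=(0,0,2,1,1,0,0,1,0)
step 3: output 5; order=[0,1,5]; indeg=(0,0,2,1,1,0,0,0,0)
step 4: output 6; order=[0,1,5,6]; indeg=(0,0,1,1,0,0,0,0,0)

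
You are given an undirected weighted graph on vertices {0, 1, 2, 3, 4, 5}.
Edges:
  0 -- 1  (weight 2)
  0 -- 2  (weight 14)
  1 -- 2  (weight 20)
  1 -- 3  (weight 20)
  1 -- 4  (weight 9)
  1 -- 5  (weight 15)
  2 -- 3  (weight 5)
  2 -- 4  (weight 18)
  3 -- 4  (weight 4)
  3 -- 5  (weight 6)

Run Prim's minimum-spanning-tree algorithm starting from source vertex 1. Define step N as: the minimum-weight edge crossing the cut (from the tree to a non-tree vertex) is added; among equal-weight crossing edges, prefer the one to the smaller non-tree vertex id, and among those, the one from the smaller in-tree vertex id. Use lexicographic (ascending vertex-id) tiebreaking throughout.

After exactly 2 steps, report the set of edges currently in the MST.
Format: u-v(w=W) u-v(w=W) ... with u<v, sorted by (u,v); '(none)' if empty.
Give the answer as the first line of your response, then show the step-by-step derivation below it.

0-1(w=2) 1-4(w=9)

step 1: add edge 0-1 (w=2); MST = {0-1(w=2)}
step 2: add edge 1-4 (w=9); MST = {0-1(w=2) 1-4(w=9)}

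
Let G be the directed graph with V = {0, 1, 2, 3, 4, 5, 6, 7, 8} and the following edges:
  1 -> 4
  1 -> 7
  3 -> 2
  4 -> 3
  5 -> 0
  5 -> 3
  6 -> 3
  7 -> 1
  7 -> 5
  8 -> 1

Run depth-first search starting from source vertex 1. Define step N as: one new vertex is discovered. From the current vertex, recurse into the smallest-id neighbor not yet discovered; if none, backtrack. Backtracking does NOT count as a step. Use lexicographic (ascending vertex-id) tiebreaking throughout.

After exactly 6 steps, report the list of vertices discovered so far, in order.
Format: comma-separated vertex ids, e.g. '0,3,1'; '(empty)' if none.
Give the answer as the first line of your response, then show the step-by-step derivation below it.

1,4,3,2,7,5

step 1: discover 1; path=1; order=1
step 2: discover 4; path=1>4; order=1,4
step 3: discover 3; path=1>4>3; order=1,4,3
step 4: discover 2; path=1>4>3>2; order=1,4,3,2
step 5: discover 7; path=1>7; order=1,4,3,2,7
step 6: discover 5; path=1>7>5; order=1,4,3,2,7,5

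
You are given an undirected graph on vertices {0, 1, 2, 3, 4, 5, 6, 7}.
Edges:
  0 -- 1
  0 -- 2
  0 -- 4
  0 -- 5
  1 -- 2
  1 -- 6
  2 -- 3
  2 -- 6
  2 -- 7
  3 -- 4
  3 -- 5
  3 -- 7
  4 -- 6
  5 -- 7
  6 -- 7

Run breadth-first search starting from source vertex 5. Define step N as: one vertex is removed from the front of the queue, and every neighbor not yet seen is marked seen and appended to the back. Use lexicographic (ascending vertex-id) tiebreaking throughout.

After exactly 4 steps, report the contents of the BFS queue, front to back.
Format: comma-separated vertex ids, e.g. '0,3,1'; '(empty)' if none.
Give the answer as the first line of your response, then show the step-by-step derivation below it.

1,2,4,6

step 1: dequeue 5; queue=[0,3,7]; order=5
step 2: dequeue 0; queue=[3,7,1,2,4]; order=5,0
step 3: dequeue 3; queue=[7,1,2,4]; order=5,0,3
step 4: dequeue 7; queue=[1,2,4,6]; order=5,0,3,7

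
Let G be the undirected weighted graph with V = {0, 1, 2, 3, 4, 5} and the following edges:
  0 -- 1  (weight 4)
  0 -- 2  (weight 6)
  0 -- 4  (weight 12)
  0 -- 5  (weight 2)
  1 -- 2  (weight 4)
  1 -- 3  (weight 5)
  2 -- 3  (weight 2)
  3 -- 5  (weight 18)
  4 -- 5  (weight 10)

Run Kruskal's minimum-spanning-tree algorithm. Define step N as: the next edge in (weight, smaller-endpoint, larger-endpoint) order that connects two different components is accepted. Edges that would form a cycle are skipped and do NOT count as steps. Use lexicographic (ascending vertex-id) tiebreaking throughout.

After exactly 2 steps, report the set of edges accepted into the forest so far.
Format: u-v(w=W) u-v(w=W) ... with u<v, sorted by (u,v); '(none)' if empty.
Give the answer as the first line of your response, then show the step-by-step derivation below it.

0-5(w=2) 2-3(w=2)

step 1: add edge 0-5 (w=2); MST = {0-5(w=2)}
step 2: add edge 2-3 (w=2); MST = {0-5(w=2) 2-3(w=2)}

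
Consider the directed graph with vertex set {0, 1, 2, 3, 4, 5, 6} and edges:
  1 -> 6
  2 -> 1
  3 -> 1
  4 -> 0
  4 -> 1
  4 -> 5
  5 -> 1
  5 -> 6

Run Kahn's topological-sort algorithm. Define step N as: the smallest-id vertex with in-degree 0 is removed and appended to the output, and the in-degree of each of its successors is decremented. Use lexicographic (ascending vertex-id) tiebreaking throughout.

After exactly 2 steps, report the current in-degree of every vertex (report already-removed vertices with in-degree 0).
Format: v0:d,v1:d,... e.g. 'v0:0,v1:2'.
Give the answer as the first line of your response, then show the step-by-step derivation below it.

v0:1,v1:2,v2:0,v3:0,v4:0,v5:1,v6:2

step 1: output 2; order=[2]; indeg=(1,3,0,0,0,1,2)
step 2: output 3; order=[2,3]; indeg=(1,2,0,0,0,1,2)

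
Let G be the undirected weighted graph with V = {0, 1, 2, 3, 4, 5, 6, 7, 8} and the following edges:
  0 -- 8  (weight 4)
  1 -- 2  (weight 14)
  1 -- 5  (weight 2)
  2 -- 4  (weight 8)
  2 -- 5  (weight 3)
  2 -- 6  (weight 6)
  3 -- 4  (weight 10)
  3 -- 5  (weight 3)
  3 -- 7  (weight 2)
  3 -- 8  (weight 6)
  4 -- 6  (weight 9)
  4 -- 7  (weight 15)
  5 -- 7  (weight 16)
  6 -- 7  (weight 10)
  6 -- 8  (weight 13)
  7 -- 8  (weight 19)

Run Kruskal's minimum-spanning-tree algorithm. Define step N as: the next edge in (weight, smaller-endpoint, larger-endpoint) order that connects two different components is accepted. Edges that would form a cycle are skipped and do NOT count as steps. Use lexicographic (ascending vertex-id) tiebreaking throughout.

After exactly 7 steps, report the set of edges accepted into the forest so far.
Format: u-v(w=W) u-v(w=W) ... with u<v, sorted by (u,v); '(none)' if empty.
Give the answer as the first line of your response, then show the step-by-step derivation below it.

0-8(w=4) 1-5(w=2) 2-5(w=3) 2-6(w=6) 3-5(w=3) 3-7(w=2) 3-8(w=6)

step 1: add edge 1-5 (w=2); MST = {1-5(w=2)}
step 2: add edge 3-7 (w=2); MST = {1-5(w=2) 3-7(w=2)}
step 3: add edge 2-5 (w=3); MST = {1-5(w=2) 2-5(w=3) 3-7(w=2)}
step 4: add edge 3-5 (w=3); MST = {1-5(w=2) 2-5(w=3) 3-5(w=3) 3-7(w=2)}
step 5: add edge 0-8 (w=4); MST = {0-8(w=4) 1-5(w=2) 2-5(w=3) 3-5(w=3) 3-7(w=2)}
step 6: add edge 2-6 (w=6); MST = {0-8(w=4) 1-5(w=2) 2-5(w=3) 2-6(w=6) 3-5(w=3) 3-7(w=2)}
step 7: add edge 3-8 (w=6); MST = {0-8(w=4) 1-5(w=2) 2-5(w=3) 2-6(w=6) 3-5(w=3) 3-7(w=2) 3-8(w=6)}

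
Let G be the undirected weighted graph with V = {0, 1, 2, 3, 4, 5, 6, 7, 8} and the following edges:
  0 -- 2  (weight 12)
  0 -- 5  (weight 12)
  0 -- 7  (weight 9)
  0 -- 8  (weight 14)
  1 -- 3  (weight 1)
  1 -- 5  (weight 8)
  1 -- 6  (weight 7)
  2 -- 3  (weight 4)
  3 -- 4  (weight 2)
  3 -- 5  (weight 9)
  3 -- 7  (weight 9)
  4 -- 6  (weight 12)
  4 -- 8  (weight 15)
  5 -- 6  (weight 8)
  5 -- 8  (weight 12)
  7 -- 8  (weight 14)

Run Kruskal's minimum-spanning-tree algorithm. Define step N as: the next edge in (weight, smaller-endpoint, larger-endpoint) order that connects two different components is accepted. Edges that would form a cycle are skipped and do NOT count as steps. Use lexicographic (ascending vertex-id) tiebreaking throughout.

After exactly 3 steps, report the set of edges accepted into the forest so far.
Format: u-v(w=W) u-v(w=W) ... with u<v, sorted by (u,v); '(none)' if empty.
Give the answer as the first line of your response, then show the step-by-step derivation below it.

1-3(w=1) 2-3(w=4) 3-4(w=2)

step 1: add edge 1-3 (w=1); MST = {1-3(w=1)}
step 2: add edge 3-4 (w=2); MST = {1-3(w=1) 3-4(w=2)}
step 3: add edge 2-3 (w=4); MST = {1-3(w=1) 2-3(w=4) 3-4(w=2)}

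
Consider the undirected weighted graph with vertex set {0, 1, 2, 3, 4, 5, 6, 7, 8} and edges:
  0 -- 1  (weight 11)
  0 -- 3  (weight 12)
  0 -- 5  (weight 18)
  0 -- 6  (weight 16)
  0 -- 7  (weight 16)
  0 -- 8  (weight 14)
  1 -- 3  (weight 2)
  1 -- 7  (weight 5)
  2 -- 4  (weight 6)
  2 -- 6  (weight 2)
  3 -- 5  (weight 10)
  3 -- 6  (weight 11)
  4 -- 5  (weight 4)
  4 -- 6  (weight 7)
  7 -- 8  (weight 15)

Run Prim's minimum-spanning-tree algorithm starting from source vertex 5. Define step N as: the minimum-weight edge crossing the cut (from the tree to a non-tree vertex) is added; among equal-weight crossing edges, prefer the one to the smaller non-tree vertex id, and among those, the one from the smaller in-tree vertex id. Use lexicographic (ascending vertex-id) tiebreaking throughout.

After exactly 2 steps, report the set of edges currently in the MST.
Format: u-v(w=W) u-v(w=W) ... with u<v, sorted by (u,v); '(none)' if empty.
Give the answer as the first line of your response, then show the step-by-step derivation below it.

2-4(w=6) 4-5(w=4)

step 1: add edge 4-5 (w=4); MST = {4-5(w=4)}
step 2: add edge 2-4 (w=6); MST = {2-4(w=6) 4-5(w=4)}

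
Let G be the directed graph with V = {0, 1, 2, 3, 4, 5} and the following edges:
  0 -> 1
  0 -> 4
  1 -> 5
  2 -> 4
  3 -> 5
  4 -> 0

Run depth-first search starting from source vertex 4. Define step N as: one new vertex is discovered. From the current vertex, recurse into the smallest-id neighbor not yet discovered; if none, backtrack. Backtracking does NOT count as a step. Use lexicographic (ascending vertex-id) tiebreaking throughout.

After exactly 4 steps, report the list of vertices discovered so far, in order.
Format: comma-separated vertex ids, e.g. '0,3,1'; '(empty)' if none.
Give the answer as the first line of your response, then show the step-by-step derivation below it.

4,0,1,5

step 1: discover 4; path=4; order=4
step 2: discover 0; path=4>0; order=4,0
step 3: discover 1; path=4>0>1; order=4,0,1
step 4: discover 5; path=4>0>1>5; order=4,0,1,5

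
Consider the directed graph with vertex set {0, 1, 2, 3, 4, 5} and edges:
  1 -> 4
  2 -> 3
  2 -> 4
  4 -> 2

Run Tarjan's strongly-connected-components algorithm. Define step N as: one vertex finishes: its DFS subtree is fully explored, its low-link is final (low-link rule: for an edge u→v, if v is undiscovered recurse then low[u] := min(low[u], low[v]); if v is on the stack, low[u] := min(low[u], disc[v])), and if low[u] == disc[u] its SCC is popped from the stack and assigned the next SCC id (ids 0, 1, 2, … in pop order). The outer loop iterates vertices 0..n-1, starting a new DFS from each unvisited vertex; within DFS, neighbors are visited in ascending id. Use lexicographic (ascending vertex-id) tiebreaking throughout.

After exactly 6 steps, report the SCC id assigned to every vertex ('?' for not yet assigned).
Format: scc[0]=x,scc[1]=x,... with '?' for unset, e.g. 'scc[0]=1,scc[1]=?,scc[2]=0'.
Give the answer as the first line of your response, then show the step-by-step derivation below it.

scc[0]=0,scc[1]=3,scc[2]=2,scc[3]=1,scc[4]=2,scc[5]=4

step 1: low=(low[0]=0,low[1]=?,low[2]=?,low[3]=?,low[4]=?,low[5]=?); scc=(scc[0]=0,scc[1]=?,scc[2]=?,scc[3]=?,scc[4]=?,scc[5]=?)
step 2: low=(low[0]=0,low[1]=1,low[2]=3,low[3]=4,low[4]=2,low[5]=?); scc=(scc[0]=0,scc[1]=?,scc[2]=?,scc[3]=1,scc[4]=?,scc[5]=?)
step 3: low=(low[0]=0,low[1]=1,low[2]=2,low[3]=4,low[4]=2,low[5]=?); scc=(scc[0]=0,scc[1]=?,scc[2]=?,scc[3]=1,scc[4]=?,scc[5]=?)
step 4: low=(low[0]=0,low[1]=1,low[2]=2,low[3]=4,low[4]=2,low[5]=?); scc=(scc[0]=0,scc[1]=?,scc[2]=2,scc[3]=1,scc[4]=2,scc[5]=?)
step 5: low=(low[0]=0,low[1]=1,low[2]=2,low[3]=4,low[4]=2,low[5]=?); scc=(scc[0]=0,scc[1]=3,scc[2]=2,scc[3]=1,scc[4]=2,scc[5]=?)
step 6: low=(low[0]=0,low[1]=1,low[2]=2,low[3]=4,low[4]=2,low[5]=5); scc=(scc[0]=0,scc[1]=3,scc[2]=2,scc[3]=1,scc[4]=2,scc[5]=4)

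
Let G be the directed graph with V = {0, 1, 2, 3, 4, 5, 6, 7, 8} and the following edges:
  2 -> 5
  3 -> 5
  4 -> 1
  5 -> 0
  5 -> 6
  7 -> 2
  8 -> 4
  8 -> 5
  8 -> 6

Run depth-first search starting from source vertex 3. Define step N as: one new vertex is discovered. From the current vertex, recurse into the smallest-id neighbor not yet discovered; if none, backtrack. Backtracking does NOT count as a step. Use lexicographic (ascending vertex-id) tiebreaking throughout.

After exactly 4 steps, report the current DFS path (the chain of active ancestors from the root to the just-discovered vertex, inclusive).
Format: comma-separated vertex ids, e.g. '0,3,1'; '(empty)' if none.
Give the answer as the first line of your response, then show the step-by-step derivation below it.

3,5,6

step 1: discover 3; path=3; order=3
step 2: discover 5; path=3>5; order=3,5
step 3: discover 0; path=3>5>0; order=3,5,0
step 4: discover 6; path=3>5>6; order=3,5,0,6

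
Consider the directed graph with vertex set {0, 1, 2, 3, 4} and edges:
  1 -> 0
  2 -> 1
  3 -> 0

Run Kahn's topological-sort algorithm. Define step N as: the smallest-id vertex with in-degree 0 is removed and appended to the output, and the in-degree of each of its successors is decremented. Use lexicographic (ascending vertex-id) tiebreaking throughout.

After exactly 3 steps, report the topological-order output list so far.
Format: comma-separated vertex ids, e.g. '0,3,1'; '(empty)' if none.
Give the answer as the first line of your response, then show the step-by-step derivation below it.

2,1,3

step 1: output 2; order=[2]; indeg=(2,0,0,0,0)
step 2: output 1; order=[2,1]; indeg=(1,0,0,0,0)
step 3: output 3; order=[2,1,3]; indeg=(0,0,0,0,0)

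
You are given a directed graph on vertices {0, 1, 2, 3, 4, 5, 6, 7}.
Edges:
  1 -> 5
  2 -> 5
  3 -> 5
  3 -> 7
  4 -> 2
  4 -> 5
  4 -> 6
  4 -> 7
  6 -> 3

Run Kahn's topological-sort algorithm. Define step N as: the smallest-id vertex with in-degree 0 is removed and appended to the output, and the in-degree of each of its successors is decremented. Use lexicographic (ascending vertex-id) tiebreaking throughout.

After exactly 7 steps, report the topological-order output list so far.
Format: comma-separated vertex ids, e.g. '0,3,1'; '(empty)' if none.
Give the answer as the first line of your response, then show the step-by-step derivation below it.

0,1,4,2,6,3,5

step 1: output 0; order=[0]; indeg=(0,0,1,1,0,4,1,2)
step 2: output 1; order=[0,1]; indeg=(0,0,1,1,0,3,1,2)
step 3: output 4; order=[0,1,4]; indeg=(0,0,0,1,0,2,0,1)
step 4: output 2; order=[0,1,4,2]; indeg=(0,0,0,1,0,1,0,1)
step 5: output 6; order=[0,1,4,2,6]; indeg=(0,0,0,0,0,1,0,1)
step 6: output 3; order=[0,1,4,2,6,3]; indeg=(0,0,0,0,0,0,0,0)
step 7: output 5; order=[0,1,4,2,6,3,5]; indeg=(0,0,0,0,0,0,0,0)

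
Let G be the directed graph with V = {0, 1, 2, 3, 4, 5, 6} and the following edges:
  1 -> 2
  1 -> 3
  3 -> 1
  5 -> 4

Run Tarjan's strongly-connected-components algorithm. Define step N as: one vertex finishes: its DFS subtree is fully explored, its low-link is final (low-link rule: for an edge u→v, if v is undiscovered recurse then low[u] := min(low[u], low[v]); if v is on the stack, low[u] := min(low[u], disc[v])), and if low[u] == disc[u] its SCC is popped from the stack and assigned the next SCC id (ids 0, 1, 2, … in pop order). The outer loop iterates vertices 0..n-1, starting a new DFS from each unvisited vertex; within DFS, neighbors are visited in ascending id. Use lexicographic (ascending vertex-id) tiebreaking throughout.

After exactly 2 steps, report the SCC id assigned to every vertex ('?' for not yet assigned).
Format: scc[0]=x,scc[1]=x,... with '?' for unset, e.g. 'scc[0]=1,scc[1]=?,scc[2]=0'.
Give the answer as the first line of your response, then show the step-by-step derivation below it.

scc[0]=0,scc[1]=?,scc[2]=1,scc[3]=?,scc[4]=?,scc[5]=?,scc[6]=?

step 1: low=(low[0]=0,low[1]=?,low[2]=?,low[3]=?,low[4]=?,low[5]=?,low[6]=?); scc=(scc[0]=0,scc[1]=?,scc[2]=?,scc[3]=?,scc[4]=?,scc[5]=?,scc[6]=?)
step 2: low=(low[0]=0,low[1]=1,low[2]=2,low[3]=?,low[4]=?,low[5]=?,low[6]=?); scc=(scc[0]=0,scc[1]=?,scc[2]=1,scc[3]=?,scc[4]=?,scc[5]=?,scc[6]=?)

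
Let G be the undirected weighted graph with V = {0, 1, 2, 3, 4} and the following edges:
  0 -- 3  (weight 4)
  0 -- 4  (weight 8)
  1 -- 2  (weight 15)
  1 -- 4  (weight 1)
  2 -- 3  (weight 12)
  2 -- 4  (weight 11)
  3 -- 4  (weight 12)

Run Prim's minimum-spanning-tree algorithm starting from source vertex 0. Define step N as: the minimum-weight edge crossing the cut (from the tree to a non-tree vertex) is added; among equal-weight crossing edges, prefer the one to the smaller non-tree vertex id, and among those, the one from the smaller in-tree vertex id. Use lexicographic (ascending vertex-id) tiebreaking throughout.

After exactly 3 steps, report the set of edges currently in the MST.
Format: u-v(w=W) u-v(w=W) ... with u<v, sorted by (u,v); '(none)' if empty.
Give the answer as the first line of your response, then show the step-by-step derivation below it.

0-3(w=4) 0-4(w=8) 1-4(w=1)

step 1: add edge 0-3 (w=4); MST = {0-3(w=4)}
step 2: add edge 0-4 (w=8); MST = {0-3(w=4) 0-4(w=8)}
step 3: add edge 1-4 (w=1); MST = {0-3(w=4) 0-4(w=8) 1-4(w=1)}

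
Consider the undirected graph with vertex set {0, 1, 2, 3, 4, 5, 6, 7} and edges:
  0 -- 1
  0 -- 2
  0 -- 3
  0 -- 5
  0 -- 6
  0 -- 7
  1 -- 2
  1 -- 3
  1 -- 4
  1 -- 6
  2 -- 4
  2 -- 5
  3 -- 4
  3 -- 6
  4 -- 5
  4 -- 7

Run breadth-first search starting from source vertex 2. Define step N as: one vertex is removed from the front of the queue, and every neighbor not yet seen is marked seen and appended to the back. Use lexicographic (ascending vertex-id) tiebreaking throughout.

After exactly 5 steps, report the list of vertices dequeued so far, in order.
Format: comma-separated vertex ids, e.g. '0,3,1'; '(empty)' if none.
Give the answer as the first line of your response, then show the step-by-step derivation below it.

2,0,1,4,5

step 1: dequeue 2; queue=[0,1,4,5]; order=2
step 2: dequeue 0; queue=[1,4,5,3,6,7]; order=2,0
step 3: dequeue 1; queue=[4,5,3,6,7]; order=2,0,1
step 4: dequeue 4; queue=[5,3,6,7]; order=2,0,1,4
step 5: dequeue 5; queue=[3,6,7]; order=2,0,1,4,5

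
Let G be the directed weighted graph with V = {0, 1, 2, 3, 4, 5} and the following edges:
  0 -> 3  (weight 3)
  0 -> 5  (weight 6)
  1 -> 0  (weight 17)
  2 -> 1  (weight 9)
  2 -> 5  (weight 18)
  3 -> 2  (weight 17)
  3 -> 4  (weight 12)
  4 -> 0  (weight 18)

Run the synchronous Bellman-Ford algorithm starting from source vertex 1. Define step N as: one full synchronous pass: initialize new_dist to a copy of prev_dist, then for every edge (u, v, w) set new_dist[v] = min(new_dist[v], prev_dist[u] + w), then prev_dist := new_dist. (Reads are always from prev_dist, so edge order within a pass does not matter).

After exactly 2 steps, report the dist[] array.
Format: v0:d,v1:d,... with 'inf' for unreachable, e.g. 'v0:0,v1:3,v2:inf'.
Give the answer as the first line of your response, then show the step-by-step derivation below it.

v0:17,v1:0,v2:inf,v3:20,v4:inf,v5:23

step 1: dist = v0:17,v1:0,v2:inf,v3:inf,v4:inf,v5:inf
step 2: dist = v0:17,v1:0,v2:inf,v3:20,v4:inf,v5:23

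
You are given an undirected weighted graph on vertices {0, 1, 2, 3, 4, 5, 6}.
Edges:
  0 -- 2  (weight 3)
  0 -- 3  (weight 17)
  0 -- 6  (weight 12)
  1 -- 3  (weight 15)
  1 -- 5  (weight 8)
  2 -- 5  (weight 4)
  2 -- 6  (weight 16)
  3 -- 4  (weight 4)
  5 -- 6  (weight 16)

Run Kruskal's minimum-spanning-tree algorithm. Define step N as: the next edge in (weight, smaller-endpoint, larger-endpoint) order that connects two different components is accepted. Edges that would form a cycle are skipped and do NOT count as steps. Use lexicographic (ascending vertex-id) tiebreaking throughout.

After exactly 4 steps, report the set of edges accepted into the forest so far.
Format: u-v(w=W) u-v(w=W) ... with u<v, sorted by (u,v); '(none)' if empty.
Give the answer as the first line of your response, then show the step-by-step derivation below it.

0-2(w=3) 1-5(w=8) 2-5(w=4) 3-4(w=4)

step 1: add edge 0-2 (w=3); MST = {0-2(w=3)}
step 2: add edge 2-5 (w=4); MST = {0-2(w=3) 2-5(w=4)}
step 3: add edge 3-4 (w=4); MST = {0-2(w=3) 2-5(w=4) 3-4(w=4)}
step 4: add edge 1-5 (w=8); MST = {0-2(w=3) 1-5(w=8) 2-5(w=4) 3-4(w=4)}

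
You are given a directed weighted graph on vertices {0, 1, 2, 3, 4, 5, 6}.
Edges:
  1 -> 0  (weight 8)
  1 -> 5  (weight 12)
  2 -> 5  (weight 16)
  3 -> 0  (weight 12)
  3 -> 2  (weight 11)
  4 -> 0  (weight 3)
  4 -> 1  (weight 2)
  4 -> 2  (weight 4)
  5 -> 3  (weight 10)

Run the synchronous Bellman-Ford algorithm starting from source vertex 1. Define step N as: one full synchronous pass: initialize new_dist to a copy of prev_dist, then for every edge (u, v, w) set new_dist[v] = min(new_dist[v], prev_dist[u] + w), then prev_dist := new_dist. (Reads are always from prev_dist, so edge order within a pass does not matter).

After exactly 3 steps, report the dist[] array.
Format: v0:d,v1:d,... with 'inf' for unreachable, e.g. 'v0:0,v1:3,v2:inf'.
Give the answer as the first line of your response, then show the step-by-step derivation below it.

v0:8,v1:0,v2:33,v3:22,v4:inf,v5:12,v6:inf

step 1: dist = v0:8,v1:0,v2:inf,v3:inf,v4:inf,v5:12,v6:inf
step 2: dist = v0:8,v1:0,v2:inf,v3:22,v4:inf,v5:12,v6:inf
step 3: dist = v0:8,v1:0,v2:33,v3:22,v4:inf,v5:12,v6:inf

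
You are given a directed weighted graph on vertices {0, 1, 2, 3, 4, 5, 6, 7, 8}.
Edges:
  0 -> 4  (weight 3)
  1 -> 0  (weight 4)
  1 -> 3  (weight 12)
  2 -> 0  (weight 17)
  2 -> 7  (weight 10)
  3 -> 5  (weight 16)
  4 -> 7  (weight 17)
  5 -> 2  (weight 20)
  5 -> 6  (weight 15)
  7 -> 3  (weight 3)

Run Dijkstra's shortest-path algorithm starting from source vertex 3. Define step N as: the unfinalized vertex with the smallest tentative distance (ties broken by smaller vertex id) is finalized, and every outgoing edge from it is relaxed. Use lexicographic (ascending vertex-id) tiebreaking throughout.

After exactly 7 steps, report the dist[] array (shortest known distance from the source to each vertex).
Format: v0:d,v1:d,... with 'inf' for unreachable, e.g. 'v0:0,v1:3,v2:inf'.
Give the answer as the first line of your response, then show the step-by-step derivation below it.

v0:53,v1:inf,v2:36,v3:0,v4:56,v5:16,v6:31,v7:46,v8:inf

step 1: dist = v0:inf,v1:inf,v2:inf,v3:0,v4:inf,v5:16,v6:inf,v7:inf,v8:inf
step 2: dist = v0:inf,v1:inf,v2:36,v3:0,v4:inf,v5:16,v6:31,v7:inf,v8:inf
step 3: dist = v0:inf,v1:inf,v2:36,v3:0,v4:inf,v5:16,v6:31,v7:inf,v8:inf
step 4: dist = v0:53,v1:inf,v2:36,v3:0,v4:inf,v5:16,v6:31,v7:46,v8:inf
step 5: dist = v0:53,v1:inf,v2:36,v3:0,v4:inf,v5:16,v6:31,v7:46,v8:inf
step 6: dist = v0:53,v1:inf,v2:36,v3:0,v4:56,v5:16,v6:31,v7:46,v8:inf
step 7: dist = v0:53,v1:inf,v2:36,v3:0,v4:56,v5:16,v6:31,v7:46,v8:inf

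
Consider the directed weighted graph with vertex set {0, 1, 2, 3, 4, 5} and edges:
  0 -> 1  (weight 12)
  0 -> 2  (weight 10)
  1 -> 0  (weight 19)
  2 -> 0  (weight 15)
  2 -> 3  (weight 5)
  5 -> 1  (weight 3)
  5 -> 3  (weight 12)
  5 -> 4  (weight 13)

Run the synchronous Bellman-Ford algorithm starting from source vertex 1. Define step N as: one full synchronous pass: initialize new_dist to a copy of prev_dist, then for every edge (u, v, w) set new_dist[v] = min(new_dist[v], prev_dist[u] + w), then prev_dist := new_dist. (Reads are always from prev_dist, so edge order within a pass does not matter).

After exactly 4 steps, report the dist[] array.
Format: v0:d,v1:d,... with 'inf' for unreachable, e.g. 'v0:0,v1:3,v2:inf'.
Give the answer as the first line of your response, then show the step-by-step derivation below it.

v0:19,v1:0,v2:29,v3:34,v4:inf,v5:inf

step 1: dist = v0:19,v1:0,v2:inf,v3:inf,v4:inf,v5:inf
step 2: dist = v0:19,v1:0,v2:29,v3:inf,v4:inf,v5:inf
step 3: dist = v0:19,v1:0,v2:29,v3:34,v4:inf,v5:inf
step 4: dist = v0:19,v1:0,v2:29,v3:34,v4:inf,v5:inf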